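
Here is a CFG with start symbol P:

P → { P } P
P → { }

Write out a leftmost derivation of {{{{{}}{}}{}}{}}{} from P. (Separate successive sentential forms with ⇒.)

P ⇒ {P}P ⇒ {{P}P}P ⇒ {{{P}P}P}P ⇒ {{{{P}P}P}P}P ⇒ {{{{{}}P}P}P}P ⇒ {{{{{}}{}}P}P}P ⇒ {{{{{}}{}}{}}P}P ⇒ {{{{{}}{}}{}}{}}P ⇒ {{{{{}}{}}{}}{}}{}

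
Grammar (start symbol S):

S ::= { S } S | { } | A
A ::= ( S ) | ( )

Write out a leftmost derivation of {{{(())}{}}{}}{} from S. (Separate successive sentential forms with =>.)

S=>{S}S=>{{S}S}S=>{{{S}S}S}S=>{{{A}S}S}S=>{{{(S)}S}S}S=>{{{(A)}S}S}S=>{{{(())}S}S}S=>{{{(())}{}}S}S=>{{{(())}{}}{}}S=>{{{(())}{}}{}}{}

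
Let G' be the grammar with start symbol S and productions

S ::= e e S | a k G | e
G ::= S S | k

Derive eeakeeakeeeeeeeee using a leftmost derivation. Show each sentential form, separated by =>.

S=>eeS=>eeakG=>eeakSS=>eeakeeSS=>eeakeeakGS=>eeakeeakSSS=>eeakeeakeSS=>eeakeeakeeeSS=>eeakeeakeeeeeSS=>eeakeeakeeeeeeeSS=>eeakeeakeeeeeeeeS=>eeakeeakeeeeeeeee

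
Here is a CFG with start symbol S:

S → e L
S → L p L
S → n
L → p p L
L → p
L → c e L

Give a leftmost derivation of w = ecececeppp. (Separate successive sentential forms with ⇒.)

S ⇒ eL ⇒ eceL ⇒ ececeL ⇒ ecececeL ⇒ ecececeppL ⇒ ecececeppp

S ⇒ eL   [S → e L]
eL ⇒ eceL   [L → c e L]
eceL ⇒ ececeL   [L → c e L]
ececeL ⇒ ecececeL   [L → c e L]
ecececeL ⇒ ecececeppL   [L → p p L]
ecececeppL ⇒ ecececeppp   [L → p]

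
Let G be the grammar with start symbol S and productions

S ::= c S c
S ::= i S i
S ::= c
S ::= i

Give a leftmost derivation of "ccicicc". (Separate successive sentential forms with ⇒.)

S⇒cSc⇒ccScc⇒cciSicc⇒ccicicc

S ⇒ cSc   [S ::= c S c]
cSc ⇒ ccScc   [S ::= c S c]
ccScc ⇒ cciSicc   [S ::= i S i]
cciSicc ⇒ ccicicc   [S ::= c]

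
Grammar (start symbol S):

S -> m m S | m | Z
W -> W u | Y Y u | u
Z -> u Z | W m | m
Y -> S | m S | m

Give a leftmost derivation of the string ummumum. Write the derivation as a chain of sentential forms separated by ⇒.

S ⇒ Z   [S -> Z]
Z ⇒ uZ   [Z -> u Z]
uZ ⇒ uWm   [Z -> W m]
uWm ⇒ uYYum   [W -> Y Y u]
uYYum ⇒ umYum   [Y -> m]
umYum ⇒ ummSum   [Y -> m S]
ummSum ⇒ ummZum   [S -> Z]
ummZum ⇒ ummuZum   [Z -> u Z]
ummuZum ⇒ ummumum   [Z -> m]

S⇒Z⇒uZ⇒uWm⇒uYYum⇒umYum⇒ummSum⇒ummZum⇒ummuZum⇒ummumum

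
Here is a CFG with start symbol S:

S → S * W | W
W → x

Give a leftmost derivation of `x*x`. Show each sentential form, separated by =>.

S=>S*W=>W*W=>x*W=>x*x

S => S*W   [S → S * W]
S*W => W*W   [S → W]
W*W => x*W   [W → x]
x*W => x*x   [W → x]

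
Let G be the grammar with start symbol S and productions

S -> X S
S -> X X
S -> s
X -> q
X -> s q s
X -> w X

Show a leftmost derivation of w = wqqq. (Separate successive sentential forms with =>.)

S => XS   [S -> X S]
XS => wXS   [X -> w X]
wXS => wqS   [X -> q]
wqS => wqXX   [S -> X X]
wqXX => wqqX   [X -> q]
wqqX => wqqq   [X -> q]

S=>XS=>wXS=>wqS=>wqXX=>wqqX=>wqqq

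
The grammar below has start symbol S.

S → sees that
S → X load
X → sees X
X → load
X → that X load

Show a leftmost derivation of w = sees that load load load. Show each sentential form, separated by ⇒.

S ⇒ X load   [S → X load]
X load ⇒ sees X load   [X → sees X]
sees X load ⇒ sees that X load load   [X → that X load]
sees that X load load ⇒ sees that load load load   [X → load]

S ⇒ X load ⇒ sees X load ⇒ sees that X load load ⇒ sees that load load load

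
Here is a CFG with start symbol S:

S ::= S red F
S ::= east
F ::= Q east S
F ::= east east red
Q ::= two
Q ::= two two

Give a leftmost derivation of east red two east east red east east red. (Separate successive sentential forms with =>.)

S => S red F => S red F red F => east red F red F => east red Q east S red F => east red two east S red F => east red two east east red F => east red two east east red east east red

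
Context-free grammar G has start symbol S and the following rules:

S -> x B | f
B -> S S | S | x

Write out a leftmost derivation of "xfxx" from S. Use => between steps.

S => xB   [S -> x B]
xB => xSS   [B -> S S]
xSS => xfS   [S -> f]
xfS => xfxB   [S -> x B]
xfxB => xfxx   [B -> x]

S => xB => xSS => xfS => xfxB => xfxx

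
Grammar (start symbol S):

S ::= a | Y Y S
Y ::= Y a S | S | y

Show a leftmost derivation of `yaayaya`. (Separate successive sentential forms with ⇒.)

S ⇒ YYS ⇒ SYS ⇒ YYSYS ⇒ YaSYSYS ⇒ yaSYSYS ⇒ yaaYSYS ⇒ yaaySYS ⇒ yaayaYS ⇒ yaayayS ⇒ yaayaya

S ⇒ YYS   [S ::= Y Y S]
YYS ⇒ SYS   [Y ::= S]
SYS ⇒ YYSYS   [S ::= Y Y S]
YYSYS ⇒ YaSYSYS   [Y ::= Y a S]
YaSYSYS ⇒ yaSYSYS   [Y ::= y]
yaSYSYS ⇒ yaaYSYS   [S ::= a]
yaaYSYS ⇒ yaaySYS   [Y ::= y]
yaaySYS ⇒ yaayaYS   [S ::= a]
yaayaYS ⇒ yaayayS   [Y ::= y]
yaayayS ⇒ yaayaya   [S ::= a]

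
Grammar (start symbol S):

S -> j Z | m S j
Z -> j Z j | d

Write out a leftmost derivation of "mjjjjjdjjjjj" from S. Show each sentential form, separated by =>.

S=>mSj=>mjZj=>mjjZjj=>mjjjZjjj=>mjjjjZjjjj=>mjjjjjZjjjjj=>mjjjjjdjjjjj

S => mSj   [S -> m S j]
mSj => mjZj   [S -> j Z]
mjZj => mjjZjj   [Z -> j Z j]
mjjZjj => mjjjZjjj   [Z -> j Z j]
mjjjZjjj => mjjjjZjjjj   [Z -> j Z j]
mjjjjZjjjj => mjjjjjZjjjjj   [Z -> j Z j]
mjjjjjZjjjjj => mjjjjjdjjjjj   [Z -> d]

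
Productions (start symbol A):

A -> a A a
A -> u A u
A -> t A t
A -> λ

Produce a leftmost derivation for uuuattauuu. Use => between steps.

A => uAu   [A -> u A u]
uAu => uuAuu   [A -> u A u]
uuAuu => uuuAuuu   [A -> u A u]
uuuAuuu => uuuaAauuu   [A -> a A a]
uuuaAauuu => uuuatAtauuu   [A -> t A t]
uuuatAtauuu => uuuattauuu   [A -> λ]

A => uAu => uuAuu => uuuAuuu => uuuaAauuu => uuuatAtauuu => uuuattauuu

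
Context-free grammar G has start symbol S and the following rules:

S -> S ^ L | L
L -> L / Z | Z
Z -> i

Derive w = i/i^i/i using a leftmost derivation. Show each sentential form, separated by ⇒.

S ⇒ S^L ⇒ L^L ⇒ L/Z^L ⇒ Z/Z^L ⇒ i/Z^L ⇒ i/i^L ⇒ i/i^L/Z ⇒ i/i^Z/Z ⇒ i/i^i/Z ⇒ i/i^i/i

S ⇒ S^L   [S -> S ^ L]
S^L ⇒ L^L   [S -> L]
L^L ⇒ L/Z^L   [L -> L / Z]
L/Z^L ⇒ Z/Z^L   [L -> Z]
Z/Z^L ⇒ i/Z^L   [Z -> i]
i/Z^L ⇒ i/i^L   [Z -> i]
i/i^L ⇒ i/i^L/Z   [L -> L / Z]
i/i^L/Z ⇒ i/i^Z/Z   [L -> Z]
i/i^Z/Z ⇒ i/i^i/Z   [Z -> i]
i/i^i/Z ⇒ i/i^i/i   [Z -> i]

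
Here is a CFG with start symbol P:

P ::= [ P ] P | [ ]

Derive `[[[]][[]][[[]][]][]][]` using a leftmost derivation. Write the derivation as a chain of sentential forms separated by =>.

P=>[P]P=>[[P]P]P=>[[[]]P]P=>[[[]][P]P]P=>[[[]][[]]P]P=>[[[]][[]][P]P]P=>[[[]][[]][[P]P]P]P=>[[[]][[]][[[]]P]P]P=>[[[]][[]][[[]][]]P]P=>[[[]][[]][[[]][]][]]P=>[[[]][[]][[[]][]][]][]

P => [P]P   [P ::= [ P ] P]
[P]P => [[P]P]P   [P ::= [ P ] P]
[[P]P]P => [[[]]P]P   [P ::= [ ]]
[[[]]P]P => [[[]][P]P]P   [P ::= [ P ] P]
[[[]][P]P]P => [[[]][[]]P]P   [P ::= [ ]]
[[[]][[]]P]P => [[[]][[]][P]P]P   [P ::= [ P ] P]
[[[]][[]][P]P]P => [[[]][[]][[P]P]P]P   [P ::= [ P ] P]
[[[]][[]][[P]P]P]P => [[[]][[]][[[]]P]P]P   [P ::= [ ]]
[[[]][[]][[[]]P]P]P => [[[]][[]][[[]][]]P]P   [P ::= [ ]]
[[[]][[]][[[]][]]P]P => [[[]][[]][[[]][]][]]P   [P ::= [ ]]
[[[]][[]][[[]][]][]]P => [[[]][[]][[[]][]][]][]   [P ::= [ ]]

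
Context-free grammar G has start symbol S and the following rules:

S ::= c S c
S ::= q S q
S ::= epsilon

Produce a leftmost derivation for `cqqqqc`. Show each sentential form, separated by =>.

S => cSc => cqSqc => cqqSqqc => cqqqqc

S => cSc   [S ::= c S c]
cSc => cqSqc   [S ::= q S q]
cqSqc => cqqSqqc   [S ::= q S q]
cqqSqqc => cqqqqc   [S ::= epsilon]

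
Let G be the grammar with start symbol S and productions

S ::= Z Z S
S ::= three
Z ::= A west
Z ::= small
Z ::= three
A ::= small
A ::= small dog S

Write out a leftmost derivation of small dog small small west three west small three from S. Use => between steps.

S => Z Z S => A west Z S => small dog S west Z S => small dog Z Z S west Z S => small dog small Z S west Z S => small dog small A west S west Z S => small dog small small west S west Z S => small dog small small west three west Z S => small dog small small west three west small S => small dog small small west three west small three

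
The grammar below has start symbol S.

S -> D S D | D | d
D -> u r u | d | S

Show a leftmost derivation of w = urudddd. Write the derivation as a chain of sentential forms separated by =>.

S=>DSD=>uruSD=>uruDSDD=>uruSSDD=>urudSDD=>uruddDD=>urudddD=>urudddS=>urudddd

S => DSD   [S -> D S D]
DSD => uruSD   [D -> u r u]
uruSD => uruDSDD   [S -> D S D]
uruDSDD => uruSSDD   [D -> S]
uruSSDD => urudSDD   [S -> d]
urudSDD => uruddDD   [S -> d]
uruddDD => urudddD   [D -> d]
urudddD => urudddS   [D -> S]
urudddS => urudddd   [S -> d]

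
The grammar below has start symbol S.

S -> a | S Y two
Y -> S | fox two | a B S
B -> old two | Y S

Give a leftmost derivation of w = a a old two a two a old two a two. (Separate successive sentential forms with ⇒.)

S ⇒ S Y two ⇒ S Y two Y two ⇒ a Y two Y two ⇒ a a B S two Y two ⇒ a a old two S two Y two ⇒ a a old two a two Y two ⇒ a a old two a two a B S two ⇒ a a old two a two a old two S two ⇒ a a old two a two a old two a two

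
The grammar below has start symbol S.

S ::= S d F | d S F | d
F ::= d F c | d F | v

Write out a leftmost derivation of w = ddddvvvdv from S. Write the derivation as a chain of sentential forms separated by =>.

S=>SdF=>dSFdF=>ddSFFdF=>dddSFFFdF=>ddddFFFdF=>ddddvFFdF=>ddddvvFdF=>ddddvvvdF=>ddddvvvdv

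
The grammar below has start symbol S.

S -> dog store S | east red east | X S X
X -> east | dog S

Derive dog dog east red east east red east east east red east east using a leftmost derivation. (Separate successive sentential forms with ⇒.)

S ⇒ X S X ⇒ dog S S X ⇒ dog X S X S X ⇒ dog dog S S X S X ⇒ dog dog east red east S X S X ⇒ dog dog east red east east red east X S X ⇒ dog dog east red east east red east east S X ⇒ dog dog east red east east red east east east red east X ⇒ dog dog east red east east red east east east red east east

S ⇒ X S X   [S -> X S X]
X S X ⇒ dog S S X   [X -> dog S]
dog S S X ⇒ dog X S X S X   [S -> X S X]
dog X S X S X ⇒ dog dog S S X S X   [X -> dog S]
dog dog S S X S X ⇒ dog dog east red east S X S X   [S -> east red east]
dog dog east red east S X S X ⇒ dog dog east red east east red east X S X   [S -> east red east]
dog dog east red east east red east X S X ⇒ dog dog east red east east red east east S X   [X -> east]
dog dog east red east east red east east S X ⇒ dog dog east red east east red east east east red east X   [S -> east red east]
dog dog east red east east red east east east red east X ⇒ dog dog east red east east red east east east red east east   [X -> east]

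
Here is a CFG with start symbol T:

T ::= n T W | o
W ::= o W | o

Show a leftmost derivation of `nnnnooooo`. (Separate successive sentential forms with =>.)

T=>nTW=>nnTWW=>nnnTWWW=>nnnnTWWWW=>nnnnoWWWW=>nnnnooWWW=>nnnnoooWW=>nnnnooooW=>nnnnooooo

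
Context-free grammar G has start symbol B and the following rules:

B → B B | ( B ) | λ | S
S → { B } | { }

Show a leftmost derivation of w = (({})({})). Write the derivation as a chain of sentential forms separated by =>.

B => (B) => (BB) => ((B)B) => ((S)B) => (({})B) => (({})(B)) => (({})(S)) => (({})({}))

B => (B)   [B → ( B )]
(B) => (BB)   [B → B B]
(BB) => ((B)B)   [B → ( B )]
((B)B) => ((S)B)   [B → S]
((S)B) => (({})B)   [S → { }]
(({})B) => (({})(B))   [B → ( B )]
(({})(B)) => (({})(S))   [B → S]
(({})(S)) => (({})({}))   [S → { }]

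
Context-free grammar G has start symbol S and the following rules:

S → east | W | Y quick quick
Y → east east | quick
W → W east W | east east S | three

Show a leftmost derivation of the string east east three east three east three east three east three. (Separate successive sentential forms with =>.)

S => W => W east W => W east W east W => W east W east W east W => W east W east W east W east W => east east S east W east W east W east W => east east W east W east W east W east W => east east three east W east W east W east W => east east three east three east W east W east W => east east three east three east three east W east W => east east three east three east three east three east W => east east three east three east three east three east three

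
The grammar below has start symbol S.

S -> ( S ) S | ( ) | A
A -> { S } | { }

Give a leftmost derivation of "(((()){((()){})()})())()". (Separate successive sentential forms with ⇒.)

S ⇒ (S)S ⇒ ((S)S)S ⇒ (((S)S)S)S ⇒ (((())S)S)S ⇒ (((())A)S)S ⇒ (((()){S})S)S ⇒ (((()){(S)S})S)S ⇒ (((()){((S)S)S})S)S ⇒ (((()){((())S)S})S)S ⇒ (((()){((())A)S})S)S ⇒ (((()){((()){})S})S)S ⇒ (((()){((()){})()})S)S ⇒ (((()){((()){})()})())S ⇒ (((()){((()){})()})())()

S ⇒ (S)S   [S -> ( S ) S]
(S)S ⇒ ((S)S)S   [S -> ( S ) S]
((S)S)S ⇒ (((S)S)S)S   [S -> ( S ) S]
(((S)S)S)S ⇒ (((())S)S)S   [S -> ( )]
(((())S)S)S ⇒ (((())A)S)S   [S -> A]
(((())A)S)S ⇒ (((()){S})S)S   [A -> { S }]
(((()){S})S)S ⇒ (((()){(S)S})S)S   [S -> ( S ) S]
(((()){(S)S})S)S ⇒ (((()){((S)S)S})S)S   [S -> ( S ) S]
(((()){((S)S)S})S)S ⇒ (((()){((())S)S})S)S   [S -> ( )]
(((()){((())S)S})S)S ⇒ (((()){((())A)S})S)S   [S -> A]
(((()){((())A)S})S)S ⇒ (((()){((()){})S})S)S   [A -> { }]
(((()){((()){})S})S)S ⇒ (((()){((()){})()})S)S   [S -> ( )]
(((()){((()){})()})S)S ⇒ (((()){((()){})()})())S   [S -> ( )]
(((()){((()){})()})())S ⇒ (((()){((()){})()})())()   [S -> ( )]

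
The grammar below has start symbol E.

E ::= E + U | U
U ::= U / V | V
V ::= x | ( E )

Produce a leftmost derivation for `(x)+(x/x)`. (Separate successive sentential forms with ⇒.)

E ⇒ E+U ⇒ U+U ⇒ V+U ⇒ (E)+U ⇒ (U)+U ⇒ (V)+U ⇒ (x)+U ⇒ (x)+V ⇒ (x)+(E) ⇒ (x)+(U) ⇒ (x)+(U/V) ⇒ (x)+(V/V) ⇒ (x)+(x/V) ⇒ (x)+(x/x)

E ⇒ E+U   [E ::= E + U]
E+U ⇒ U+U   [E ::= U]
U+U ⇒ V+U   [U ::= V]
V+U ⇒ (E)+U   [V ::= ( E )]
(E)+U ⇒ (U)+U   [E ::= U]
(U)+U ⇒ (V)+U   [U ::= V]
(V)+U ⇒ (x)+U   [V ::= x]
(x)+U ⇒ (x)+V   [U ::= V]
(x)+V ⇒ (x)+(E)   [V ::= ( E )]
(x)+(E) ⇒ (x)+(U)   [E ::= U]
(x)+(U) ⇒ (x)+(U/V)   [U ::= U / V]
(x)+(U/V) ⇒ (x)+(V/V)   [U ::= V]
(x)+(V/V) ⇒ (x)+(x/V)   [V ::= x]
(x)+(x/V) ⇒ (x)+(x/x)   [V ::= x]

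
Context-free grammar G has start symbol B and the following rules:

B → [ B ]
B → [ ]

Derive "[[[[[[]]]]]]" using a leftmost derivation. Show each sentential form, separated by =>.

B=>[B]=>[[B]]=>[[[B]]]=>[[[[B]]]]=>[[[[[B]]]]]=>[[[[[[]]]]]]

B => [B]   [B → [ B ]]
[B] => [[B]]   [B → [ B ]]
[[B]] => [[[B]]]   [B → [ B ]]
[[[B]]] => [[[[B]]]]   [B → [ B ]]
[[[[B]]]] => [[[[[B]]]]]   [B → [ B ]]
[[[[[B]]]]] => [[[[[[]]]]]]   [B → [ ]]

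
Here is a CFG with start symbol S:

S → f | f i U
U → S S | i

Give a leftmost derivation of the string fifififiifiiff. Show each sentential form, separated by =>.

S => fiU => fiSS => fifiUS => fifiSSS => fififiUSS => fififiSSSS => fifififiUSSS => fifififiiSSS => fifififiifiUSS => fifififiifiiSS => fifififiifiifS => fifififiifiiff

S => fiU   [S → f i U]
fiU => fiSS   [U → S S]
fiSS => fifiUS   [S → f i U]
fifiUS => fifiSSS   [U → S S]
fifiSSS => fififiUSS   [S → f i U]
fififiUSS => fififiSSSS   [U → S S]
fififiSSSS => fifififiUSSS   [S → f i U]
fifififiUSSS => fifififiiSSS   [U → i]
fifififiiSSS => fifififiifiUSS   [S → f i U]
fifififiifiUSS => fifififiifiiSS   [U → i]
fifififiifiiSS => fifififiifiifS   [S → f]
fifififiifiifS => fifififiifiiff   [S → f]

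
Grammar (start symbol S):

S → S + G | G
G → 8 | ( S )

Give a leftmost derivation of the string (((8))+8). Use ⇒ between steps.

S ⇒ G ⇒ (S) ⇒ (S+G) ⇒ (G+G) ⇒ ((S)+G) ⇒ ((G)+G) ⇒ (((S))+G) ⇒ (((G))+G) ⇒ (((8))+G) ⇒ (((8))+8)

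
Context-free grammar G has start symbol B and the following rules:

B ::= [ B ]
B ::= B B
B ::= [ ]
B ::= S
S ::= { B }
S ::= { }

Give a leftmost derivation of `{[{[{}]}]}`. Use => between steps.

B => S   [B ::= S]
S => {B}   [S ::= { B }]
{B} => {[B]}   [B ::= [ B ]]
{[B]} => {[S]}   [B ::= S]
{[S]} => {[{B}]}   [S ::= { B }]
{[{B}]} => {[{[B]}]}   [B ::= [ B ]]
{[{[B]}]} => {[{[S]}]}   [B ::= S]
{[{[S]}]} => {[{[{}]}]}   [S ::= { }]

B=>S=>{B}=>{[B]}=>{[S]}=>{[{B}]}=>{[{[B]}]}=>{[{[S]}]}=>{[{[{}]}]}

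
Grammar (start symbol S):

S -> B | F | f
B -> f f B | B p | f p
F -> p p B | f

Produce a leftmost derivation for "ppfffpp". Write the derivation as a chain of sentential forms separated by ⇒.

S ⇒ F   [S -> F]
F ⇒ ppB   [F -> p p B]
ppB ⇒ ppBp   [B -> B p]
ppBp ⇒ ppffBp   [B -> f f B]
ppffBp ⇒ ppfffpp   [B -> f p]

S⇒F⇒ppB⇒ppBp⇒ppffBp⇒ppfffpp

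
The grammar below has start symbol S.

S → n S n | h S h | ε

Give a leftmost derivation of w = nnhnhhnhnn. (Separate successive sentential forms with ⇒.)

S ⇒ nSn ⇒ nnSnn ⇒ nnhShnn ⇒ nnhnSnhnn ⇒ nnhnhShnhnn ⇒ nnhnhhnhnn

S ⇒ nSn   [S → n S n]
nSn ⇒ nnSnn   [S → n S n]
nnSnn ⇒ nnhShnn   [S → h S h]
nnhShnn ⇒ nnhnSnhnn   [S → n S n]
nnhnSnhnn ⇒ nnhnhShnhnn   [S → h S h]
nnhnhShnhnn ⇒ nnhnhhnhnn   [S → ε]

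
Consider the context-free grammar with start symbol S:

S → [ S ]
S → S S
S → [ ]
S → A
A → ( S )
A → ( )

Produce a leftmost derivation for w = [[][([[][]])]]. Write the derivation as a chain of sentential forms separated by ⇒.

S ⇒ [S]   [S → [ S ]]
[S] ⇒ [SS]   [S → S S]
[SS] ⇒ [[]S]   [S → [ ]]
[[]S] ⇒ [[][S]]   [S → [ S ]]
[[][S]] ⇒ [[][A]]   [S → A]
[[][A]] ⇒ [[][(S)]]   [A → ( S )]
[[][(S)]] ⇒ [[][([S])]]   [S → [ S ]]
[[][([S])]] ⇒ [[][([SS])]]   [S → S S]
[[][([SS])]] ⇒ [[][([[]S])]]   [S → [ ]]
[[][([[]S])]] ⇒ [[][([[][]])]]   [S → [ ]]

S ⇒ [S] ⇒ [SS] ⇒ [[]S] ⇒ [[][S]] ⇒ [[][A]] ⇒ [[][(S)]] ⇒ [[][([S])]] ⇒ [[][([SS])]] ⇒ [[][([[]S])]] ⇒ [[][([[][]])]]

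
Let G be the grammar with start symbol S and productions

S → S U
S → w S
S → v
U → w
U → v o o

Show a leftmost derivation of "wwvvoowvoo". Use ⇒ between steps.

S ⇒ wS ⇒ wSU ⇒ wSUU ⇒ wSUUU ⇒ wwSUUU ⇒ wwvUUU ⇒ wwvvooUU ⇒ wwvvoowU ⇒ wwvvoowvoo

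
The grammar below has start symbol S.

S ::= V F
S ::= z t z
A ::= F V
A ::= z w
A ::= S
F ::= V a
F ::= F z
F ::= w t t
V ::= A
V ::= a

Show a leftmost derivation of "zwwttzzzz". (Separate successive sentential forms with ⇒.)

S ⇒ VF ⇒ AF ⇒ zwF ⇒ zwFz ⇒ zwFzz ⇒ zwFzzz ⇒ zwFzzzz ⇒ zwwttzzzz

S ⇒ VF   [S ::= V F]
VF ⇒ AF   [V ::= A]
AF ⇒ zwF   [A ::= z w]
zwF ⇒ zwFz   [F ::= F z]
zwFz ⇒ zwFzz   [F ::= F z]
zwFzz ⇒ zwFzzz   [F ::= F z]
zwFzzz ⇒ zwFzzzz   [F ::= F z]
zwFzzzz ⇒ zwwttzzzz   [F ::= w t t]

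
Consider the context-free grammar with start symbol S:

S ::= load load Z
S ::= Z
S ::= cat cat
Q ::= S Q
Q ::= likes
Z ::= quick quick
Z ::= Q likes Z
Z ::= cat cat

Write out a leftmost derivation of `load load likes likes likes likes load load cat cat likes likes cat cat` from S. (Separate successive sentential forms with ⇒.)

S ⇒ load load Z   [S ::= load load Z]
load load Z ⇒ load load Q likes Z   [Z ::= Q likes Z]
load load Q likes Z ⇒ load load likes likes Z   [Q ::= likes]
load load likes likes Z ⇒ load load likes likes Q likes Z   [Z ::= Q likes Z]
load load likes likes Q likes Z ⇒ load load likes likes likes likes Z   [Q ::= likes]
load load likes likes likes likes Z ⇒ load load likes likes likes likes Q likes Z   [Z ::= Q likes Z]
load load likes likes likes likes Q likes Z ⇒ load load likes likes likes likes S Q likes Z   [Q ::= S Q]
load load likes likes likes likes S Q likes Z ⇒ load load likes likes likes likes load load Z Q likes Z   [S ::= load load Z]
load load likes likes likes likes load load Z Q likes Z ⇒ load load likes likes likes likes load load cat cat Q likes Z   [Z ::= cat cat]
load load likes likes likes likes load load cat cat Q likes Z ⇒ load load likes likes likes likes load load cat cat likes likes Z   [Q ::= likes]
load load likes likes likes likes load load cat cat likes likes Z ⇒ load load likes likes likes likes load load cat cat likes likes cat cat   [Z ::= cat cat]

S ⇒ load load Z ⇒ load load Q likes Z ⇒ load load likes likes Z ⇒ load load likes likes Q likes Z ⇒ load load likes likes likes likes Z ⇒ load load likes likes likes likes Q likes Z ⇒ load load likes likes likes likes S Q likes Z ⇒ load load likes likes likes likes load load Z Q likes Z ⇒ load load likes likes likes likes load load cat cat Q likes Z ⇒ load load likes likes likes likes load load cat cat likes likes Z ⇒ load load likes likes likes likes load load cat cat likes likes cat cat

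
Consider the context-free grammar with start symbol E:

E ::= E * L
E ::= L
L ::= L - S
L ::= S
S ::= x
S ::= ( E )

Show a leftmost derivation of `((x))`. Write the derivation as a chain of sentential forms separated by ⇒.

E ⇒ L ⇒ S ⇒ (E) ⇒ (L) ⇒ (S) ⇒ ((E)) ⇒ ((L)) ⇒ ((S)) ⇒ ((x))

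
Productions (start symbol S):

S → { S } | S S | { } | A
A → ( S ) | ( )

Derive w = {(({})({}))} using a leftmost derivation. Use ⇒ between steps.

S⇒{S}⇒{A}⇒{(S)}⇒{(SS)}⇒{(AS)}⇒{((S)S)}⇒{(({})S)}⇒{(({})A)}⇒{(({})(S))}⇒{(({})({}))}

S ⇒ {S}   [S → { S }]
{S} ⇒ {A}   [S → A]
{A} ⇒ {(S)}   [A → ( S )]
{(S)} ⇒ {(SS)}   [S → S S]
{(SS)} ⇒ {(AS)}   [S → A]
{(AS)} ⇒ {((S)S)}   [A → ( S )]
{((S)S)} ⇒ {(({})S)}   [S → { }]
{(({})S)} ⇒ {(({})A)}   [S → A]
{(({})A)} ⇒ {(({})(S))}   [A → ( S )]
{(({})(S))} ⇒ {(({})({}))}   [S → { }]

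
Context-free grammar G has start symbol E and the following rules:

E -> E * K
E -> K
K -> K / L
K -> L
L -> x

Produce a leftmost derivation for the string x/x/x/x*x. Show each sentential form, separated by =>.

E => E*K => K*K => K/L*K => K/L/L*K => K/L/L/L*K => L/L/L/L*K => x/L/L/L*K => x/x/L/L*K => x/x/x/L*K => x/x/x/x*K => x/x/x/x*L => x/x/x/x*x

E => E*K   [E -> E * K]
E*K => K*K   [E -> K]
K*K => K/L*K   [K -> K / L]
K/L*K => K/L/L*K   [K -> K / L]
K/L/L*K => K/L/L/L*K   [K -> K / L]
K/L/L/L*K => L/L/L/L*K   [K -> L]
L/L/L/L*K => x/L/L/L*K   [L -> x]
x/L/L/L*K => x/x/L/L*K   [L -> x]
x/x/L/L*K => x/x/x/L*K   [L -> x]
x/x/x/L*K => x/x/x/x*K   [L -> x]
x/x/x/x*K => x/x/x/x*L   [K -> L]
x/x/x/x*L => x/x/x/x*x   [L -> x]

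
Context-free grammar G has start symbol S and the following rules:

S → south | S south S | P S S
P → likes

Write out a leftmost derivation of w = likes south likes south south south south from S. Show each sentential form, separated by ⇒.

S ⇒ P S S ⇒ likes S S ⇒ likes south S ⇒ likes south P S S ⇒ likes south likes S S ⇒ likes south likes S south S S ⇒ likes south likes south south S S ⇒ likes south likes south south south S ⇒ likes south likes south south south south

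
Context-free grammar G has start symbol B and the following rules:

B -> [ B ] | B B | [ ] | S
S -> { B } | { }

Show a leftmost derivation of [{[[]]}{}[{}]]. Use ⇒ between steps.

B ⇒ [B]   [B -> [ B ]]
[B] ⇒ [BB]   [B -> B B]
[BB] ⇒ [BBB]   [B -> B B]
[BBB] ⇒ [SBB]   [B -> S]
[SBB] ⇒ [{B}BB]   [S -> { B }]
[{B}BB] ⇒ [{[B]}BB]   [B -> [ B ]]
[{[B]}BB] ⇒ [{[[]]}BB]   [B -> [ ]]
[{[[]]}BB] ⇒ [{[[]]}SB]   [B -> S]
[{[[]]}SB] ⇒ [{[[]]}{}B]   [S -> { }]
[{[[]]}{}B] ⇒ [{[[]]}{}[B]]   [B -> [ B ]]
[{[[]]}{}[B]] ⇒ [{[[]]}{}[S]]   [B -> S]
[{[[]]}{}[S]] ⇒ [{[[]]}{}[{}]]   [S -> { }]

B ⇒ [B] ⇒ [BB] ⇒ [BBB] ⇒ [SBB] ⇒ [{B}BB] ⇒ [{[B]}BB] ⇒ [{[[]]}BB] ⇒ [{[[]]}SB] ⇒ [{[[]]}{}B] ⇒ [{[[]]}{}[B]] ⇒ [{[[]]}{}[S]] ⇒ [{[[]]}{}[{}]]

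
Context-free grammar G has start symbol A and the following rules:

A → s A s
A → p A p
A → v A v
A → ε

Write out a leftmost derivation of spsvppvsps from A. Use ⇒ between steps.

A ⇒ sAs ⇒ spAps ⇒ spsAsps ⇒ spsvAvsps ⇒ spsvpApvsps ⇒ spsvppvsps

A ⇒ sAs   [A → s A s]
sAs ⇒ spAps   [A → p A p]
spAps ⇒ spsAsps   [A → s A s]
spsAsps ⇒ spsvAvsps   [A → v A v]
spsvAvsps ⇒ spsvpApvsps   [A → p A p]
spsvpApvsps ⇒ spsvppvsps   [A → ε]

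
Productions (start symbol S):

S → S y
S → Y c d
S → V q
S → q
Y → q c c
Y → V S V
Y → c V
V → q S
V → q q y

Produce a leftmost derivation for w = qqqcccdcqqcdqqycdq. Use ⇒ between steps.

S ⇒ Vq   [S → V q]
Vq ⇒ qSq   [V → q S]
qSq ⇒ qYcdq   [S → Y c d]
qYcdq ⇒ qVSVcdq   [Y → V S V]
qVSVcdq ⇒ qqSSVcdq   [V → q S]
qqSSVcdq ⇒ qqYcdSVcdq   [S → Y c d]
qqYcdSVcdq ⇒ qqqcccdSVcdq   [Y → q c c]
qqqcccdSVcdq ⇒ qqqcccdYcdVcdq   [S → Y c d]
qqqcccdYcdVcdq ⇒ qqqcccdcVcdVcdq   [Y → c V]
qqqcccdcVcdVcdq ⇒ qqqcccdcqScdVcdq   [V → q S]
qqqcccdcqScdVcdq ⇒ qqqcccdcqqcdVcdq   [S → q]
qqqcccdcqqcdVcdq ⇒ qqqcccdcqqcdqqycdq   [V → q q y]

S ⇒ Vq ⇒ qSq ⇒ qYcdq ⇒ qVSVcdq ⇒ qqSSVcdq ⇒ qqYcdSVcdq ⇒ qqqcccdSVcdq ⇒ qqqcccdYcdVcdq ⇒ qqqcccdcVcdVcdq ⇒ qqqcccdcqScdVcdq ⇒ qqqcccdcqqcdVcdq ⇒ qqqcccdcqqcdqqycdq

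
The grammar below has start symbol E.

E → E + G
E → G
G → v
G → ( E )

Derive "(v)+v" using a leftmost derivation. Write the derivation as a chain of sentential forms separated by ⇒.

E ⇒ E+G ⇒ G+G ⇒ (E)+G ⇒ (G)+G ⇒ (v)+G ⇒ (v)+v

E ⇒ E+G   [E → E + G]
E+G ⇒ G+G   [E → G]
G+G ⇒ (E)+G   [G → ( E )]
(E)+G ⇒ (G)+G   [E → G]
(G)+G ⇒ (v)+G   [G → v]
(v)+G ⇒ (v)+v   [G → v]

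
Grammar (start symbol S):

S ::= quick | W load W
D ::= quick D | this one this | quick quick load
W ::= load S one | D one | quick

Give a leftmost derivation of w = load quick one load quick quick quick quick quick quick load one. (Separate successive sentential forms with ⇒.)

S ⇒ W load W ⇒ load S one load W ⇒ load quick one load W ⇒ load quick one load D one ⇒ load quick one load quick D one ⇒ load quick one load quick quick D one ⇒ load quick one load quick quick quick D one ⇒ load quick one load quick quick quick quick D one ⇒ load quick one load quick quick quick quick quick quick load one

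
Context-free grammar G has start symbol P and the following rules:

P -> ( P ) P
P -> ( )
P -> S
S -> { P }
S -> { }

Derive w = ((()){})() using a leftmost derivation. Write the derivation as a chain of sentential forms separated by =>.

P=>(P)P=>((P)P)P=>((())P)P=>((())S)P=>((()){})P=>((()){})()

P => (P)P   [P -> ( P ) P]
(P)P => ((P)P)P   [P -> ( P ) P]
((P)P)P => ((())P)P   [P -> ( )]
((())P)P => ((())S)P   [P -> S]
((())S)P => ((()){})P   [S -> { }]
((()){})P => ((()){})()   [P -> ( )]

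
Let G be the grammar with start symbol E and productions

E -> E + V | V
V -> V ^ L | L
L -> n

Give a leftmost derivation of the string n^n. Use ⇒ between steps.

E ⇒ V ⇒ V^L ⇒ L^L ⇒ n^L ⇒ n^n

E ⇒ V   [E -> V]
V ⇒ V^L   [V -> V ^ L]
V^L ⇒ L^L   [V -> L]
L^L ⇒ n^L   [L -> n]
n^L ⇒ n^n   [L -> n]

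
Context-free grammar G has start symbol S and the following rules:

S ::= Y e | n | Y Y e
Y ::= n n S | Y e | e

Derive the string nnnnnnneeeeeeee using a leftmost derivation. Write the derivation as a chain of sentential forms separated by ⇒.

S ⇒ YYe ⇒ nnSYe ⇒ nnYeYe ⇒ nnYeeYe ⇒ nnYeeeYe ⇒ nnnnSeeeYe ⇒ nnnnYYeeeeYe ⇒ nnnnnnSYeeeeYe ⇒ nnnnnnnYeeeeYe ⇒ nnnnnnnYeeeeeYe ⇒ nnnnnnneeeeeeYe ⇒ nnnnnnneeeeeeee

S ⇒ YYe   [S ::= Y Y e]
YYe ⇒ nnSYe   [Y ::= n n S]
nnSYe ⇒ nnYeYe   [S ::= Y e]
nnYeYe ⇒ nnYeeYe   [Y ::= Y e]
nnYeeYe ⇒ nnYeeeYe   [Y ::= Y e]
nnYeeeYe ⇒ nnnnSeeeYe   [Y ::= n n S]
nnnnSeeeYe ⇒ nnnnYYeeeeYe   [S ::= Y Y e]
nnnnYYeeeeYe ⇒ nnnnnnSYeeeeYe   [Y ::= n n S]
nnnnnnSYeeeeYe ⇒ nnnnnnnYeeeeYe   [S ::= n]
nnnnnnnYeeeeYe ⇒ nnnnnnnYeeeeeYe   [Y ::= Y e]
nnnnnnnYeeeeeYe ⇒ nnnnnnneeeeeeYe   [Y ::= e]
nnnnnnneeeeeeYe ⇒ nnnnnnneeeeeeee   [Y ::= e]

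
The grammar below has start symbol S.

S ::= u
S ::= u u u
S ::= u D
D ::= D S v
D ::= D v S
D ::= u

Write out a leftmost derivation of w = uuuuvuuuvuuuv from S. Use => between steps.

S => uD => uDSv => uuSv => uuuDv => uuuDvSv => uuuDvSvSv => uuuuvSvSv => uuuuvuuuvSv => uuuuvuuuvuuuv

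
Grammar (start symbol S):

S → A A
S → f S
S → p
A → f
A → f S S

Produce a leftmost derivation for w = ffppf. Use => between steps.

S=>fS=>fAA=>ffSSA=>ffpSA=>ffppA=>ffppf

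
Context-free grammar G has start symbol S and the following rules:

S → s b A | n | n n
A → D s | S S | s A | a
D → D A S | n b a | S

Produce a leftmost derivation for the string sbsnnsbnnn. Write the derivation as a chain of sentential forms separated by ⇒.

S ⇒ sbA   [S → s b A]
sbA ⇒ sbsA   [A → s A]
sbsA ⇒ sbsSS   [A → S S]
sbsSS ⇒ sbsnnS   [S → n n]
sbsnnS ⇒ sbsnnsbA   [S → s b A]
sbsnnsbA ⇒ sbsnnsbSS   [A → S S]
sbsnnsbSS ⇒ sbsnnsbnS   [S → n]
sbsnnsbnS ⇒ sbsnnsbnnn   [S → n n]

S⇒sbA⇒sbsA⇒sbsSS⇒sbsnnS⇒sbsnnsbA⇒sbsnnsbSS⇒sbsnnsbnS⇒sbsnnsbnnn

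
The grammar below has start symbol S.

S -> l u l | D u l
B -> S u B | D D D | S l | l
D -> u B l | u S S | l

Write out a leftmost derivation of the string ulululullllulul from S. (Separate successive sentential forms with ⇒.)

S⇒Dul⇒uSSul⇒ululSul⇒ululDulul⇒ululuBlulul⇒ululuDDDlulul⇒ulululDDlulul⇒ulululuBlDlulul⇒ulululullDlulul⇒ulululullllulul

S ⇒ Dul   [S -> D u l]
Dul ⇒ uSSul   [D -> u S S]
uSSul ⇒ ululSul   [S -> l u l]
ululSul ⇒ ululDulul   [S -> D u l]
ululDulul ⇒ ululuBlulul   [D -> u B l]
ululuBlulul ⇒ ululuDDDlulul   [B -> D D D]
ululuDDDlulul ⇒ ulululDDlulul   [D -> l]
ulululDDlulul ⇒ ulululuBlDlulul   [D -> u B l]
ulululuBlDlulul ⇒ ulululullDlulul   [B -> l]
ulululullDlulul ⇒ ulululullllulul   [D -> l]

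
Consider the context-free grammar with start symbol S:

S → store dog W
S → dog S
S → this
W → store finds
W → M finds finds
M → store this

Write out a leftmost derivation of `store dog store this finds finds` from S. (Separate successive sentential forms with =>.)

S => store dog W   [S → store dog W]
store dog W => store dog M finds finds   [W → M finds finds]
store dog M finds finds => store dog store this finds finds   [M → store this]

S => store dog W => store dog M finds finds => store dog store this finds finds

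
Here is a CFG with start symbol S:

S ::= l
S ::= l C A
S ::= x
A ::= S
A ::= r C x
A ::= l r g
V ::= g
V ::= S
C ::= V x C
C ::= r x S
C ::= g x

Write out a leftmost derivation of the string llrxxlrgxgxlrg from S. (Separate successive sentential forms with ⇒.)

S ⇒ lCA   [S ::= l C A]
lCA ⇒ lVxCA   [C ::= V x C]
lVxCA ⇒ lSxCA   [V ::= S]
lSxCA ⇒ llCAxCA   [S ::= l C A]
llCAxCA ⇒ llrxSAxCA   [C ::= r x S]
llrxSAxCA ⇒ llrxxAxCA   [S ::= x]
llrxxAxCA ⇒ llrxxlrgxCA   [A ::= l r g]
llrxxlrgxCA ⇒ llrxxlrgxgxA   [C ::= g x]
llrxxlrgxgxA ⇒ llrxxlrgxgxlrg   [A ::= l r g]

S⇒lCA⇒lVxCA⇒lSxCA⇒llCAxCA⇒llrxSAxCA⇒llrxxAxCA⇒llrxxlrgxCA⇒llrxxlrgxgxA⇒llrxxlrgxgxlrg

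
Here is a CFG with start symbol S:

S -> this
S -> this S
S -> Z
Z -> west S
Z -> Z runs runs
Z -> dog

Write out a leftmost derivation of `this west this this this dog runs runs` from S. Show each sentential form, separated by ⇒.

S ⇒ this S ⇒ this Z ⇒ this Z runs runs ⇒ this west S runs runs ⇒ this west this S runs runs ⇒ this west this this S runs runs ⇒ this west this this this S runs runs ⇒ this west this this this Z runs runs ⇒ this west this this this dog runs runs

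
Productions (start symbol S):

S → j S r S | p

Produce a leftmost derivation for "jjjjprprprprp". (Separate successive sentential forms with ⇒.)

S ⇒ jSrS ⇒ jjSrSrS ⇒ jjjSrSrSrS ⇒ jjjjSrSrSrSrS ⇒ jjjjprSrSrSrS ⇒ jjjjprprSrSrS ⇒ jjjjprprprSrS ⇒ jjjjprprprprS ⇒ jjjjprprprprp

S ⇒ jSrS   [S → j S r S]
jSrS ⇒ jjSrSrS   [S → j S r S]
jjSrSrS ⇒ jjjSrSrSrS   [S → j S r S]
jjjSrSrSrS ⇒ jjjjSrSrSrSrS   [S → j S r S]
jjjjSrSrSrSrS ⇒ jjjjprSrSrSrS   [S → p]
jjjjprSrSrSrS ⇒ jjjjprprSrSrS   [S → p]
jjjjprprSrSrS ⇒ jjjjprprprSrS   [S → p]
jjjjprprprSrS ⇒ jjjjprprprprS   [S → p]
jjjjprprprprS ⇒ jjjjprprprprp   [S → p]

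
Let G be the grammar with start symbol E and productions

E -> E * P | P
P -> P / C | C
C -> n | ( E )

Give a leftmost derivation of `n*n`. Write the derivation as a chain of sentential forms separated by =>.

E => E*P => P*P => C*P => n*P => n*C => n*n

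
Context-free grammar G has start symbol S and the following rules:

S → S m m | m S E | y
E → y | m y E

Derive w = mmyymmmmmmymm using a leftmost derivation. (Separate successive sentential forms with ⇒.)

S⇒Smm⇒mSEmm⇒mSmmEmm⇒mSmmmmEmm⇒mSmmmmmmEmm⇒mmSEmmmmmmEmm⇒mmyEmmmmmmEmm⇒mmyymmmmmmEmm⇒mmyymmmmmmymm

S ⇒ Smm   [S → S m m]
Smm ⇒ mSEmm   [S → m S E]
mSEmm ⇒ mSmmEmm   [S → S m m]
mSmmEmm ⇒ mSmmmmEmm   [S → S m m]
mSmmmmEmm ⇒ mSmmmmmmEmm   [S → S m m]
mSmmmmmmEmm ⇒ mmSEmmmmmmEmm   [S → m S E]
mmSEmmmmmmEmm ⇒ mmyEmmmmmmEmm   [S → y]
mmyEmmmmmmEmm ⇒ mmyymmmmmmEmm   [E → y]
mmyymmmmmmEmm ⇒ mmyymmmmmmymm   [E → y]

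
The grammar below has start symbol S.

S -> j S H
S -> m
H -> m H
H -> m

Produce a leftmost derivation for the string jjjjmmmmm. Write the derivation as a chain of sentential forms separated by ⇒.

S ⇒ jSH ⇒ jjSHH ⇒ jjjSHHH ⇒ jjjjSHHHH ⇒ jjjjmHHHH ⇒ jjjjmmHHH ⇒ jjjjmmmHH ⇒ jjjjmmmmH ⇒ jjjjmmmmm

S ⇒ jSH   [S -> j S H]
jSH ⇒ jjSHH   [S -> j S H]
jjSHH ⇒ jjjSHHH   [S -> j S H]
jjjSHHH ⇒ jjjjSHHHH   [S -> j S H]
jjjjSHHHH ⇒ jjjjmHHHH   [S -> m]
jjjjmHHHH ⇒ jjjjmmHHH   [H -> m]
jjjjmmHHH ⇒ jjjjmmmHH   [H -> m]
jjjjmmmHH ⇒ jjjjmmmmH   [H -> m]
jjjjmmmmH ⇒ jjjjmmmmm   [H -> m]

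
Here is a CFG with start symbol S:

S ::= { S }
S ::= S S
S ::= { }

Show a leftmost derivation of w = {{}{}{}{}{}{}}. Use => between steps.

S => {S} => {SS} => {SSS} => {SSSS} => {SSSSS} => {SSSSSS} => {{}SSSSS} => {{}{}SSSS} => {{}{}{}SSS} => {{}{}{}{}SS} => {{}{}{}{}{}S} => {{}{}{}{}{}{}}

S => {S}   [S ::= { S }]
{S} => {SS}   [S ::= S S]
{SS} => {SSS}   [S ::= S S]
{SSS} => {SSSS}   [S ::= S S]
{SSSS} => {SSSSS}   [S ::= S S]
{SSSSS} => {SSSSSS}   [S ::= S S]
{SSSSSS} => {{}SSSSS}   [S ::= { }]
{{}SSSSS} => {{}{}SSSS}   [S ::= { }]
{{}{}SSSS} => {{}{}{}SSS}   [S ::= { }]
{{}{}{}SSS} => {{}{}{}{}SS}   [S ::= { }]
{{}{}{}{}SS} => {{}{}{}{}{}S}   [S ::= { }]
{{}{}{}{}{}S} => {{}{}{}{}{}{}}   [S ::= { }]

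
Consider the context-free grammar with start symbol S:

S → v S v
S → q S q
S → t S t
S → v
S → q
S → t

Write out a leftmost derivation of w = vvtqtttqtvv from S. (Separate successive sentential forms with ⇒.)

S ⇒ vSv ⇒ vvSvv ⇒ vvtStvv ⇒ vvtqSqtvv ⇒ vvtqtStqtvv ⇒ vvtqtttqtvv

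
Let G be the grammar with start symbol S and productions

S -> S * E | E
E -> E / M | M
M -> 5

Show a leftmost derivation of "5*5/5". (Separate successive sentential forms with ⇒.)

S⇒S*E⇒E*E⇒M*E⇒5*E⇒5*E/M⇒5*M/M⇒5*5/M⇒5*5/5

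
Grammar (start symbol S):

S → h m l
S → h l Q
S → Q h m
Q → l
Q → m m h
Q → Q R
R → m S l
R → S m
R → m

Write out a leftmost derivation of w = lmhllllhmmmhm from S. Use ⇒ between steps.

S⇒Qhm⇒QRhm⇒QRRhm⇒QRRRhm⇒lRRRhm⇒lmSlRRhm⇒lmhlQlRRhm⇒lmhlllRRhm⇒lmhlllSmRhm⇒lmhlllQhmmRhm⇒lmhllllhmmRhm⇒lmhllllhmmmhm

S ⇒ Qhm   [S → Q h m]
Qhm ⇒ QRhm   [Q → Q R]
QRhm ⇒ QRRhm   [Q → Q R]
QRRhm ⇒ QRRRhm   [Q → Q R]
QRRRhm ⇒ lRRRhm   [Q → l]
lRRRhm ⇒ lmSlRRhm   [R → m S l]
lmSlRRhm ⇒ lmhlQlRRhm   [S → h l Q]
lmhlQlRRhm ⇒ lmhlllRRhm   [Q → l]
lmhlllRRhm ⇒ lmhlllSmRhm   [R → S m]
lmhlllSmRhm ⇒ lmhlllQhmmRhm   [S → Q h m]
lmhlllQhmmRhm ⇒ lmhllllhmmRhm   [Q → l]
lmhllllhmmRhm ⇒ lmhllllhmmmhm   [R → m]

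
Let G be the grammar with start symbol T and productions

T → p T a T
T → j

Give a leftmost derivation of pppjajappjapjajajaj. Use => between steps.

T => pTaT   [T → p T a T]
pTaT => ppTaTaT   [T → p T a T]
ppTaTaT => pppTaTaTaT   [T → p T a T]
pppTaTaTaT => pppjaTaTaT   [T → j]
pppjaTaTaT => pppjajaTaT   [T → j]
pppjajaTaT => pppjajapTaTaT   [T → p T a T]
pppjajapTaTaT => pppjajappTaTaTaT   [T → p T a T]
pppjajappTaTaTaT => pppjajappjaTaTaT   [T → j]
pppjajappjaTaTaT => pppjajappjapTaTaTaT   [T → p T a T]
pppjajappjapTaTaTaT => pppjajappjapjaTaTaT   [T → j]
pppjajappjapjaTaTaT => pppjajappjapjajaTaT   [T → j]
pppjajappjapjajaTaT => pppjajappjapjajajaT   [T → j]
pppjajappjapjajajaT => pppjajappjapjajajaj   [T → j]

T => pTaT => ppTaTaT => pppTaTaTaT => pppjaTaTaT => pppjajaTaT => pppjajapTaTaT => pppjajappTaTaTaT => pppjajappjaTaTaT => pppjajappjapTaTaTaT => pppjajappjapjaTaTaT => pppjajappjapjajaTaT => pppjajappjapjajajaT => pppjajappjapjajajaj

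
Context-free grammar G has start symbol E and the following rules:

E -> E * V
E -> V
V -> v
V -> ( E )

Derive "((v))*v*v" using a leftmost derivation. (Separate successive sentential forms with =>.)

E=>E*V=>E*V*V=>V*V*V=>(E)*V*V=>(V)*V*V=>((E))*V*V=>((V))*V*V=>((v))*V*V=>((v))*v*V=>((v))*v*v

E => E*V   [E -> E * V]
E*V => E*V*V   [E -> E * V]
E*V*V => V*V*V   [E -> V]
V*V*V => (E)*V*V   [V -> ( E )]
(E)*V*V => (V)*V*V   [E -> V]
(V)*V*V => ((E))*V*V   [V -> ( E )]
((E))*V*V => ((V))*V*V   [E -> V]
((V))*V*V => ((v))*V*V   [V -> v]
((v))*V*V => ((v))*v*V   [V -> v]
((v))*v*V => ((v))*v*v   [V -> v]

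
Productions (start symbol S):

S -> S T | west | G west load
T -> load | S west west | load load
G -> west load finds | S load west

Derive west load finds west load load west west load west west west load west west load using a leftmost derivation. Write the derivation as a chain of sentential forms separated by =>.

S => G west load => S load west west load => S T load west west load => G west load T load west west load => S load west west load T load west west load => G west load load west west load T load west west load => west load finds west load load west west load T load west west load => west load finds west load load west west load S west west load west west load => west load finds west load load west west load west west west load west west load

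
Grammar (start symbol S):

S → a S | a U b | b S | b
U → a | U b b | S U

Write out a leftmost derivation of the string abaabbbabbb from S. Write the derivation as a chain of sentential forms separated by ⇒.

S ⇒ aUb ⇒ aSUb ⇒ abSUb ⇒ abaUbUb ⇒ abaabUb ⇒ abaabUbbb ⇒ abaabSUbbb ⇒ abaabbSUbbb ⇒ abaabbbUbbb ⇒ abaabbbabbb

S ⇒ aUb   [S → a U b]
aUb ⇒ aSUb   [U → S U]
aSUb ⇒ abSUb   [S → b S]
abSUb ⇒ abaUbUb   [S → a U b]
abaUbUb ⇒ abaabUb   [U → a]
abaabUb ⇒ abaabUbbb   [U → U b b]
abaabUbbb ⇒ abaabSUbbb   [U → S U]
abaabSUbbb ⇒ abaabbSUbbb   [S → b S]
abaabbSUbbb ⇒ abaabbbUbbb   [S → b]
abaabbbUbbb ⇒ abaabbbabbb   [U → a]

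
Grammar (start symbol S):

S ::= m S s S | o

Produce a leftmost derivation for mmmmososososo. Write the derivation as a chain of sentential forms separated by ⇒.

S ⇒ mSsS   [S ::= m S s S]
mSsS ⇒ mmSsSsS   [S ::= m S s S]
mmSsSsS ⇒ mmmSsSsSsS   [S ::= m S s S]
mmmSsSsSsS ⇒ mmmmSsSsSsSsS   [S ::= m S s S]
mmmmSsSsSsSsS ⇒ mmmmosSsSsSsS   [S ::= o]
mmmmosSsSsSsS ⇒ mmmmososSsSsS   [S ::= o]
mmmmososSsSsS ⇒ mmmmosososSsS   [S ::= o]
mmmmosososSsS ⇒ mmmmososososS   [S ::= o]
mmmmososososS ⇒ mmmmososososo   [S ::= o]

S ⇒ mSsS ⇒ mmSsSsS ⇒ mmmSsSsSsS ⇒ mmmmSsSsSsSsS ⇒ mmmmosSsSsSsS ⇒ mmmmososSsSsS ⇒ mmmmosososSsS ⇒ mmmmososososS ⇒ mmmmososososo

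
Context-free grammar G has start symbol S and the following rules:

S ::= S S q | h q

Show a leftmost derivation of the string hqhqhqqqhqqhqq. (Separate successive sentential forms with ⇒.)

S ⇒ SSq ⇒ SSqSq ⇒ SSqSqSq ⇒ hqSqSqSq ⇒ hqSSqqSqSq ⇒ hqhqSqqSqSq ⇒ hqhqhqqqSqSq ⇒ hqhqhqqqhqqSq ⇒ hqhqhqqqhqqhqq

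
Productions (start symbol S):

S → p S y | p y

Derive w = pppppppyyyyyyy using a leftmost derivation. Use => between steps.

S => pSy   [S → p S y]
pSy => ppSyy   [S → p S y]
ppSyy => pppSyyy   [S → p S y]
pppSyyy => ppppSyyyy   [S → p S y]
ppppSyyyy => pppppSyyyyy   [S → p S y]
pppppSyyyyy => ppppppSyyyyyy   [S → p S y]
ppppppSyyyyyy => pppppppyyyyyyy   [S → p y]

S => pSy => ppSyy => pppSyyy => ppppSyyyy => pppppSyyyyy => ppppppSyyyyyy => pppppppyyyyyyy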